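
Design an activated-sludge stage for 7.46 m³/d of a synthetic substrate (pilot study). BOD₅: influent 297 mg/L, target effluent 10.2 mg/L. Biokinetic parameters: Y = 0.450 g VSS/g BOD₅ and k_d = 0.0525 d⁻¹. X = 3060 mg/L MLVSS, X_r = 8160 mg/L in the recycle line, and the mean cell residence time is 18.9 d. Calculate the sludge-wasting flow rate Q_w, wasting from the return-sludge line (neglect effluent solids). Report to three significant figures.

Q_w ≈ 0.0592 m³/d

From the SRT design equation V = Y Q (S₀−S) θ_c / [X (1 + k_d θ_c)] = 0.450 × 7.46 × (297 − 10.2) × 18.9 / [3060 × (1 + 0.0525 × 18.9)] = 1.82×10^4 / 6096 = 2.985 m³.
Wasting from the return line (neglecting effluent solids): Q_w = V·X / (θ_c·X_r) = 2.985 × 3060 / (18.9 × 8160) = 0.05922 m³/d.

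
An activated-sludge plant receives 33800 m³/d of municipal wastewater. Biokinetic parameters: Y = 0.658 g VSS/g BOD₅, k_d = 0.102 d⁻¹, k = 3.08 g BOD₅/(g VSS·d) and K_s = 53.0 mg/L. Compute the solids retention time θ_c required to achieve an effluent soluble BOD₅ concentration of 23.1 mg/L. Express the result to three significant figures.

From 1/θ_c = Y·k·S/(K_s + S) − k_d: Y·k·S/(K_s+S) = 0.658 × 3.08 × 23.1 / (53.0 + 23.1) = 0.6152 d⁻¹.
1/θ_c = 0.6152 − 0.102 = 0.5132 d⁻¹, so θ_c = 1.949 d.

θ_c ≈ 1.95 d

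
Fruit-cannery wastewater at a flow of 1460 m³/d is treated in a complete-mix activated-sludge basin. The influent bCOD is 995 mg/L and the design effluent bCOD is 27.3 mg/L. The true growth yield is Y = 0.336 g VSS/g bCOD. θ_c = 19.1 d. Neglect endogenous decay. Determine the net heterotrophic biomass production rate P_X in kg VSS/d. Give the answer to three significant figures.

P_X ≈ 475 kg VSS/d

No decay correction is needed, so Y_obs = Y = 0.336.
Q·(S₀ − S) = 1460 × (995 − 27.3) × 10⁻³ = 1413 kg/d removed.
P_X = Y_obs · Q(S₀ − S) = 0.3360 × 1413 = 474.7 kg VSS/d.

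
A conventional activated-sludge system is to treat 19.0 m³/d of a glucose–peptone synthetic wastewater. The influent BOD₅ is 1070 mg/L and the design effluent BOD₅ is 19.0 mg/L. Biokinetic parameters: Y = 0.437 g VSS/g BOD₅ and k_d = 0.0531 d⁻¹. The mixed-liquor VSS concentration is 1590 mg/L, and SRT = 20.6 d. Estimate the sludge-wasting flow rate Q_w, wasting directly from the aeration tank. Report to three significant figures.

Q_w ≈ 2.62 m³/d

Steady-state biomass mass balance: V·X·(1 + k_d·θ_c) = Y·Q·(S₀ − S)·θ_c, so V = 0.437 × 19.0 × (1070 − 19.0) × 20.6 / [1590 × (1 + 0.0531 × 20.6)] = 1.8×10^5 / 3329 = 54.00 m³.
Wasting from the aeration tank: Q_w = V / θ_c = 54.00 / 20.6 = 2.621 m³/d.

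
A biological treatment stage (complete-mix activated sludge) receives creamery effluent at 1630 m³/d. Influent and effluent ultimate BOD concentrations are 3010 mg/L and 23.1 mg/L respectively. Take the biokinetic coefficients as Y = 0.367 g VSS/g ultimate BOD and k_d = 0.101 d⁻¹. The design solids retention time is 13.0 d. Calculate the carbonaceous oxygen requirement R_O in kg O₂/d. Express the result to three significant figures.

R_O ≈ 3770 kg O₂/d

Correct the yield for decay: Y_obs = Y/(1 + k_d θ_c) = 0.367 / (1 + 0.101 × 13.0) = 0.367 / 2.313 = 0.1587.
ΔS = 3010 − 23.1 = 2987 mg/L, so the substrate removal rate is 1630 × 2987/1000 = 4869 kg ultimate BOD/d.
Biomass synthesised: P_X = Y_obs × 4869 = 772.5 kg VSS/d.
Carbonaceous O₂ demand = substrate oxidised − cell-mass equivalent = 4869 − 1.42 × 772.5 = 3772 kg O₂/d.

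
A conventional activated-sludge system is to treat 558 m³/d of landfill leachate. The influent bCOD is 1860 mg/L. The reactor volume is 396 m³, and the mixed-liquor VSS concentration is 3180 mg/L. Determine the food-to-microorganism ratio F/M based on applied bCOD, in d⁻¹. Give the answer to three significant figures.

F/M ≈ 0.824 d⁻¹

F/M = applied load / biomass = Q·S₀/(V·X) = 558 × 1860 / (396.0 × 3180) = 0.8242 d⁻¹.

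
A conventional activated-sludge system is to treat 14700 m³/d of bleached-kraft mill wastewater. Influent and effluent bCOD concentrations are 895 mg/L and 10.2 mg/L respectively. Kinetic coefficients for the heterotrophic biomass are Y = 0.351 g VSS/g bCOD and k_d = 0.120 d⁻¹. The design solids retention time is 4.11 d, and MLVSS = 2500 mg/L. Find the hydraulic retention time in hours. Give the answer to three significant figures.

τ ≈ 8.21 h

Steady-state biomass mass balance: V·X·(1 + k_d·θ_c) = Y·Q·(S₀ − S)·θ_c, so V = 0.351 × 14700 × (895 − 10.2) × 4.11 / [2500 × (1 + 0.120 × 4.11)] = 1.88×10^7 / 3733 = 5026 m³.
HRT = V/Q = 5026 m³ / 14700 m³·d⁻¹ = 0.3419 d × 24 = 8.206 h.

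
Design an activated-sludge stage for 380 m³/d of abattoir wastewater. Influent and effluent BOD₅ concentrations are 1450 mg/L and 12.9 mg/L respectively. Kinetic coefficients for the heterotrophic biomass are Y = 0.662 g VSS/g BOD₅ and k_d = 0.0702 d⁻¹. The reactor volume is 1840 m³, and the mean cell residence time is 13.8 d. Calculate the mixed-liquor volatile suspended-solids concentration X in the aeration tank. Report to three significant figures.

Solving the biomass balance for X: X = Y Q (S₀−S) θ_c / [V (1+k_d θ_c)] = 0.662 × 380 × (1450 − 12.9) × 13.8 / [1840 × (1 + 0.0702 × 13.8)] = 1377 mg/L.

X ≈ 1380 mg/L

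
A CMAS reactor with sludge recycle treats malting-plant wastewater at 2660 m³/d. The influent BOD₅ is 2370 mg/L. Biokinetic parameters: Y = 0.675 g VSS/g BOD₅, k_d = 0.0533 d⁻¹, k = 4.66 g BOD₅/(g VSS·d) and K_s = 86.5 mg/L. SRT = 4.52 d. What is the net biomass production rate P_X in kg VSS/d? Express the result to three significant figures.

P_X ≈ 3420 kg VSS/d

From the Monod/SRT balance for a CMAS, S = K_s·(1+k_d θ_c)/[θ_c·(Y k − k_d) − 1] = 86.5 × (1 + 0.0533 × 4.52) / [4.52 × (0.675 × 4.66 − 0.0533) − 1] = 107.3 / 12.98 = 8.272 mg/L.
Observed yield with endogenous decay: Y_obs = Y / (1 + k_d·θ_c) = 0.675 / (1 + 0.0533 × 4.52) = 0.675 / 1.241 = 0.5440 g VSS/g BOD₅.
Mass of BOD₅ removed per day: Q(S₀ − S) = 2660 × 2362 g/m³ = 6282 kg/d.
So the net sludge growth is P_X = 0.5440 × 6282 = 3417 kg VSS/d.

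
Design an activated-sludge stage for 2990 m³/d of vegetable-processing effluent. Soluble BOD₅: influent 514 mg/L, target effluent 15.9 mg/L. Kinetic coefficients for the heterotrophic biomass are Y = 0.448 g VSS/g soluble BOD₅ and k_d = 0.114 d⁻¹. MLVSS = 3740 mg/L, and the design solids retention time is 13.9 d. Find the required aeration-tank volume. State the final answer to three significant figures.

From the SRT design equation V = Y Q (S₀−S) θ_c / [X (1 + k_d θ_c)] = 0.448 × 2990 × (514 − 15.9) × 13.9 / [3740 × (1 + 0.114 × 13.9)] = 9.27×10^6 / 9666 = 959.4 m³.

V ≈ 959 m³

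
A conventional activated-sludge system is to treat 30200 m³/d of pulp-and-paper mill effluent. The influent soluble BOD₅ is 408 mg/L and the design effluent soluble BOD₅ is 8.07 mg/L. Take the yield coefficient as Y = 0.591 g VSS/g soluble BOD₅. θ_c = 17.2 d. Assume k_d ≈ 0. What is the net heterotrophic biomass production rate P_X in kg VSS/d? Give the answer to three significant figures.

P_X ≈ 7140 kg VSS/d

Since k_d ≈ 0, Y_obs = Y = 0.591 g VSS/g soluble BOD₅.
Mass of soluble BOD₅ removed per day: Q(S₀ − S) = 30200 × 399.9 g/m³ = 12078 kg/d.
So the net sludge growth is P_X = 0.5910 × 12078 = 7138 kg VSS/d.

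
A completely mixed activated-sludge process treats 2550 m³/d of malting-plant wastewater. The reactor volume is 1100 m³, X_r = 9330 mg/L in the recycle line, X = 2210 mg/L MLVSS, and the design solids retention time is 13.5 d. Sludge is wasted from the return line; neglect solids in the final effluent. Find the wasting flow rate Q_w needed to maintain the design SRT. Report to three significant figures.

Wasting from the return line (neglecting effluent solids): Q_w = V·X / (θ_c·X_r) = 1100 × 2210 / (13.5 × 9330) = 19.30 m³/d.

Q_w ≈ 19.3 m³/d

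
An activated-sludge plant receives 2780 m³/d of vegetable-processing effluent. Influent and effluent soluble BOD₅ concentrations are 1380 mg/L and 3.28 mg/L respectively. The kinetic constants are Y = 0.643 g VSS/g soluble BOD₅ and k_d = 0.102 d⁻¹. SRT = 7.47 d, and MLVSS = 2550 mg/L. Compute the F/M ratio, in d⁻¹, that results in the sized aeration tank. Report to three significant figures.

Rearranging the biomass balance for a CMAS with decay, V = Y·Q·ΔS·θ_c / [X·(1+k_d θ_c)] = 0.643 × 2780 × (1380 − 3.28) × 7.47 / [2550 × (1 + 0.102 × 7.47)] = 1.84×10^7 / 4493 = 4092 m³.
F/M = applied load / biomass = Q·S₀/(V·X) = 2780 × 1380 / (4092 × 2550) = 0.3677 d⁻¹.

F/M ≈ 0.368 d⁻¹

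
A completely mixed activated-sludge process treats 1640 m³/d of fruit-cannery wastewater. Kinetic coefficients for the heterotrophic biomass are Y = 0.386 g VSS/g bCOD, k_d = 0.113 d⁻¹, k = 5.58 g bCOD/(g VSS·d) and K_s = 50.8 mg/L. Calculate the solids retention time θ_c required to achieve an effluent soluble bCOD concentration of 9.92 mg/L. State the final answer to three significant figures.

θ_c ≈ 4.19 d

Specific growth rate at S = 9.92 mg/L: μ = YkS/(K_s+S) = 0.386·5.58·9.92/(50.8+9.92) = 0.3519 d⁻¹.
θ_c = 1/(μ − k_d) = 1/(0.3519 − 0.113) = 1/0.2389 = 4.186 d.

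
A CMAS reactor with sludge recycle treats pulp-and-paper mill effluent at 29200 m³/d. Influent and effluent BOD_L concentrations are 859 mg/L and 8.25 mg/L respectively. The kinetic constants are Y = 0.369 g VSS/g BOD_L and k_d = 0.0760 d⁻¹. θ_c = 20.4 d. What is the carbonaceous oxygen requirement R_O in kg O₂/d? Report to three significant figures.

Correct the yield for decay: Y_obs = Y/(1 + k_d θ_c) = 0.369 / (1 + 0.0760 × 20.4) = 0.369 / 2.550 = 0.1447.
Q·(S₀ − S) = 29200 × (859 − 8.25) × 10⁻³ = 24842 kg/d removed.
Biomass synthesised: P_X = Y_obs × 24842 = 3594 kg VSS/d.
Carbonaceous O₂ demand = substrate oxidised − cell-mass equivalent = 24842 − 1.42 × 3594 = 19738 kg O₂/d.

R_O ≈ 19700 kg O₂/d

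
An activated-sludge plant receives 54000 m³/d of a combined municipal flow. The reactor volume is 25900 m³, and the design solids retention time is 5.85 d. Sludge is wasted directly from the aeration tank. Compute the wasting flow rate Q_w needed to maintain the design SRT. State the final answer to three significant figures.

With mixed-liquor wasting, θ_c = V/Q_w, so Q_w = V/θ_c = 25900/5.85 = 4427 m³/d.

Q_w ≈ 4430 m³/d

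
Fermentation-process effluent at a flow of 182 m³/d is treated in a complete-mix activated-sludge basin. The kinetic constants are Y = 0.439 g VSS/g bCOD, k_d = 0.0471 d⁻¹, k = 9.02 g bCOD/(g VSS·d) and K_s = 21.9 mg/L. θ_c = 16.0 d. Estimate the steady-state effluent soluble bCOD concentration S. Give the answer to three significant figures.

Effluent substrate depends only on kinetics and SRT: S = K_s(1 + k_d θ_c) / [θ_c(Yk − k_d) − 1] = 21.9 × (1 + 0.0471 × 16.0) / [16.0 × (0.439 × 9.02 − 0.0471) − 1] = 38.40 / 61.60 = 0.6234 mg/L.

S ≈ 0.623 mg/L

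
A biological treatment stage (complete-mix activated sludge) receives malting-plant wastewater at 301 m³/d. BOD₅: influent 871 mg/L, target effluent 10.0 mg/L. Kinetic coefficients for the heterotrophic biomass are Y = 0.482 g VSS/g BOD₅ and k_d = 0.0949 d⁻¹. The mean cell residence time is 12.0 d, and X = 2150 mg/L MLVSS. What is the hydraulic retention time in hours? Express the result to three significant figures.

τ ≈ 26.0 h

Rearranging the biomass balance for a CMAS with decay, V = Y·Q·ΔS·θ_c / [X·(1+k_d θ_c)] = 0.482 × 301 × (871 − 10.0) × 12.0 / [2150 × (1 + 0.0949 × 12.0)] = 1.5×10^6 / 4598 = 326.0 m³.
HRT = V/Q = 326.0 m³ / 301 m³·d⁻¹ = 1.083 d × 24 = 25.99 h.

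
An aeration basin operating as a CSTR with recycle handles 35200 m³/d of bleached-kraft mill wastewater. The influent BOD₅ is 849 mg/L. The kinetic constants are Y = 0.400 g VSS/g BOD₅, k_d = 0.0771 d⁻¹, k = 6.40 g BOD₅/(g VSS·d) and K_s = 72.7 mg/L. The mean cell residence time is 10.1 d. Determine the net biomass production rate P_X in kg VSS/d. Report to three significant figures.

P_X ≈ 6680 kg VSS/d

Effluent substrate depends only on kinetics and SRT: S = K_s(1 + k_d θ_c) / [θ_c(Yk − k_d) − 1] = 72.7 × (1 + 0.0771 × 10.1) / [10.1 × (0.400 × 6.40 − 0.0771) − 1] = 129.3 / 24.08 = 5.371 mg/L.
The observed yield is Y_obs = Y/(1 + k_d·θ_c) = 0.400 / (1 + 0.0771 × 10.1) = 0.400 / 1.779 = 0.2249 g VSS per g BOD₅ removed.
ΔS = 849 − 5.37 = 843.6 mg/L, so the substrate removal rate is 35200 × 843.6/1000 = 29696 kg BOD₅/d.
So the net sludge growth is P_X = 0.2249 × 29696 = 6678 kg VSS/d.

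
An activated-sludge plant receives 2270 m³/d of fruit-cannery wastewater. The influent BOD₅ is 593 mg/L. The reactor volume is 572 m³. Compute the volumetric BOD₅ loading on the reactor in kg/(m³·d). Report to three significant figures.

L_v ≈ 2.35 kg BOD₅/(m³·d)

Volumetric loading L_v = Q·S₀ / V = 2270 × 593 g/m³ / 572.0 m³ = 2353 g/(m³·d) = 2.353 kg BOD₅/(m³·d).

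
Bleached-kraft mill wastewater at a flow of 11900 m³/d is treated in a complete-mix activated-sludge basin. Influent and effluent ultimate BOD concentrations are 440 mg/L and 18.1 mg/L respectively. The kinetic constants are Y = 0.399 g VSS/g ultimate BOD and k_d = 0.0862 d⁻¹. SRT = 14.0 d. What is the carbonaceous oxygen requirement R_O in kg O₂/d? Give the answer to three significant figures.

Observed yield with endogenous decay: Y_obs = Y / (1 + k_d·θ_c) = 0.399 / (1 + 0.0862 × 14.0) = 0.399 / 2.207 = 0.1808 g VSS/g ultimate BOD.
ΔS = 440 − 18.1 = 421.9 mg/L, so the substrate removal rate is 11900 × 421.9/1000 = 5021 kg ultimate BOD/d.
Net sludge production P_X = 0.1808 × 5021 = 907.8 kg VSS/d.
R_O = Q·ΔS − 1.42 P_X = 5021 − 1289 = 3732 kg O₂/d.

R_O ≈ 3730 kg O₂/d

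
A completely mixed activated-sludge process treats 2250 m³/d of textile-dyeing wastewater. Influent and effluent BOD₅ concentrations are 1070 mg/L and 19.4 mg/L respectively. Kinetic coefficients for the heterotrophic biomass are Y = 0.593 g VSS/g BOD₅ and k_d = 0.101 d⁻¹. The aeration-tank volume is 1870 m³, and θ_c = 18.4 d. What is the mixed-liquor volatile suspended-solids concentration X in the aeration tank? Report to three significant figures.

From V·X·(1 + k_d·θ_c) = Y·Q·(S₀ − S)·θ_c: X = 0.593 × 2250 × (1070 − 19.4) × 18.4 / [1870 × (1 + 0.101 × 18.4)] = 4825 mg/L.

X ≈ 4830 mg/L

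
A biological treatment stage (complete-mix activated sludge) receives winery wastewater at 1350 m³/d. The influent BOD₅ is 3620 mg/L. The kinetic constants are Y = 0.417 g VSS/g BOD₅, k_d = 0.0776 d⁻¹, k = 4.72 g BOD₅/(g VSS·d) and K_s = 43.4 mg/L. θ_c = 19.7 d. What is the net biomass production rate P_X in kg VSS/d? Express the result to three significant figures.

P_X ≈ 805 kg VSS/d

From the Monod/SRT balance for a CMAS, S = K_s·(1+k_d θ_c)/[θ_c·(Y k − k_d) − 1] = 43.4 × (1 + 0.0776 × 19.7) / [19.7 × (0.417 × 4.72 − 0.0776) − 1] = 109.7 / 36.25 = 3.028 mg/L.
Observed yield with endogenous decay: Y_obs = Y / (1 + k_d·θ_c) = 0.417 / (1 + 0.0776 × 19.7) = 0.417 / 2.529 = 0.1649 g VSS/g BOD₅.
Substrate removed = Q·(S₀ − S) = 1350 m³/d × (3620 − 3.03) g/m³ = 4.88×10^6 g/d = 4883 kg/d.
So the net sludge growth is P_X = 0.1649 × 4883 = 805.2 kg VSS/d.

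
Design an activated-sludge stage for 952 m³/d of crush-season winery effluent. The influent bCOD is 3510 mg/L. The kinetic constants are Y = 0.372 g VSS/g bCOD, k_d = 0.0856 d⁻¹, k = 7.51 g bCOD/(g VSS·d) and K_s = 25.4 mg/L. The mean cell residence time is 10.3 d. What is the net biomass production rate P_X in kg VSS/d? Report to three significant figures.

Effluent substrate depends only on kinetics and SRT: S = K_s(1 + k_d θ_c) / [θ_c(Yk − k_d) − 1] = 25.4 × (1 + 0.0856 × 10.3) / [10.3 × (0.372 × 7.51 − 0.0856) − 1] = 47.79 / 26.89 = 1.777 mg/L.
Correct the yield for decay: Y_obs = Y/(1 + k_d θ_c) = 0.372 / (1 + 0.0856 × 10.3) = 0.372 / 1.882 = 0.1977.
ΔS = 3510 − 1.78 = 3508 mg/L, so the substrate removal rate is 952 × 3508/1000 = 3340 kg bCOD/d.
Net biomass production P_X = Y_obs × Q·(S₀ − S) = 0.1977 × 3340 = 660.3 kg VSS/d.

P_X ≈ 660 kg VSS/d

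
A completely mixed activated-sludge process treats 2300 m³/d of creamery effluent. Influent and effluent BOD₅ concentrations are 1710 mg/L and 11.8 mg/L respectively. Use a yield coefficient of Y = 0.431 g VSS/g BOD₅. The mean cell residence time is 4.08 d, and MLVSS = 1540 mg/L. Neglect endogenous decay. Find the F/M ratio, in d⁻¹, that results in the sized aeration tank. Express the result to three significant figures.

F/M ≈ 0.573 d⁻¹

Biomass mass balance (decay neglected): V·X = Y·Q·(S₀ − S)·θ_c, so V = 0.431 × 2300 × (1710 − 11.8) × 4.08 / 1540 = 4460 m³.
Food-to-microorganism ratio F/M = Q S₀ / (V X) = 2300 × 1710 / (4460 × 1540) = 0.5726 d⁻¹.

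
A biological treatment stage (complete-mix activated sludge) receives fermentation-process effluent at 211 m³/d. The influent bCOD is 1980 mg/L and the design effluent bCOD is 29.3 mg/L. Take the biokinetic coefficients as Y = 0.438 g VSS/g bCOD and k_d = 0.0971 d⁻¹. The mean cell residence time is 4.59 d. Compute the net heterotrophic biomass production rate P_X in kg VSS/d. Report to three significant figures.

Observed yield with endogenous decay: Y_obs = Y / (1 + k_d·θ_c) = 0.438 / (1 + 0.0971 × 4.59) = 0.438 / 1.446 = 0.3030 g VSS/g bCOD.
ΔS = 1980 − 29.3 = 1951 mg/L, so the substrate removal rate is 211 × 1951/1000 = 411.6 kg bCOD/d.
Net biomass production P_X = Y_obs × Q·(S₀ − S) = 0.3030 × 411.6 = 124.7 kg VSS/d.

P_X ≈ 125 kg VSS/d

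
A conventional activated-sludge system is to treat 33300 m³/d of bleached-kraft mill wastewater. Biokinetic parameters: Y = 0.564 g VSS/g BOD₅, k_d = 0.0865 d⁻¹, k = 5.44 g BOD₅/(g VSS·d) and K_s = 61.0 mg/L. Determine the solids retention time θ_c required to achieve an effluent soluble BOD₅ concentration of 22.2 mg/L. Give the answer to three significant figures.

θ_c ≈ 1.37 d

At the target effluent, Y k S/(K_s+S) = 0.564×5.44×22.2/83.20 = 0.8187 d⁻¹.
θ_c = 1/(μ − k_d) = 1/(0.8187 − 0.0865) = 1/0.7322 = 1.366 d.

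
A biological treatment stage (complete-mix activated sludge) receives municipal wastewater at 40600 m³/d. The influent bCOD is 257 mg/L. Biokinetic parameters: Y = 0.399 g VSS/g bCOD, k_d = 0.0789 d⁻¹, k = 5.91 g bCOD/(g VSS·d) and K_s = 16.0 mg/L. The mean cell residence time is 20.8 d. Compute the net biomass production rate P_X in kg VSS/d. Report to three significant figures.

P_X ≈ 1570 kg VSS/d

From the Monod/SRT balance for a CMAS, S = K_s·(1+k_d θ_c)/[θ_c·(Y k − k_d) − 1] = 16.0 × (1 + 0.0789 × 20.8) / [20.8 × (0.399 × 5.91 − 0.0789) − 1] = 42.26 / 46.41 = 0.9106 mg/L.
Correct the yield for decay: Y_obs = Y/(1 + k_d θ_c) = 0.399 / (1 + 0.0789 × 20.8) = 0.399 / 2.641 = 0.1511.
ΔS = 257 − 0.911 = 256.1 mg/L, so the substrate removal rate is 40600 × 256.1/1000 = 10397 kg bCOD/d.
Biomass produced: P_X = Y_obs·Q·ΔS = 0.1511 × 10397 ≈ 1571 kg VSS/d.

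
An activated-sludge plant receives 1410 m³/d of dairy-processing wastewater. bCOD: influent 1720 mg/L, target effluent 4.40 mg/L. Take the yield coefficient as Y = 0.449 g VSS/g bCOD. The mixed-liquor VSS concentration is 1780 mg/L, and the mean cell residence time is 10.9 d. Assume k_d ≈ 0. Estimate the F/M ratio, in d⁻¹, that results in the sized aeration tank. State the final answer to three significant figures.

F/M ≈ 0.205 d⁻¹

With k_d = 0 the design equation reduces to V = Y Q (S₀−S) θ_c / X = 0.449 × 1410 × (1720 − 4.40) × 10.9 / 1780 = 6651 m³.
F/M = Q·S₀ / (V·X) = 1410 × 1720 / (6651 × 1780) = 0.2049 g bCOD·(g VSS·d)⁻¹.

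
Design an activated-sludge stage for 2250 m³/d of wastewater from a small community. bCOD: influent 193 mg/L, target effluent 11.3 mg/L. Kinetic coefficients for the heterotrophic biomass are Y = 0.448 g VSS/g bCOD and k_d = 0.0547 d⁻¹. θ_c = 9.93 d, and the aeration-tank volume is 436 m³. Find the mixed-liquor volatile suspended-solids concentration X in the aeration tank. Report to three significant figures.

From V·X·(1 + k_d·θ_c) = Y·Q·(S₀ − S)·θ_c: X = 0.448 × 2250 × (193 − 11.3) × 9.93 / [436 × (1 + 0.0547 × 9.93)] = 2703 mg/L.

X ≈ 2700 mg/L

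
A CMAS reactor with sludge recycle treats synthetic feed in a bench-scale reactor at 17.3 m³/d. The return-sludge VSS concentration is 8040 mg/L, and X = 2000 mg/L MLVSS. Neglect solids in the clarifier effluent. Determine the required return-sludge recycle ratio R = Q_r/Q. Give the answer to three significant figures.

R = Q_r/Q = X/(X_r − X) = 2000 / (8040 − 2000) = 0.3311.

R ≈ 0.331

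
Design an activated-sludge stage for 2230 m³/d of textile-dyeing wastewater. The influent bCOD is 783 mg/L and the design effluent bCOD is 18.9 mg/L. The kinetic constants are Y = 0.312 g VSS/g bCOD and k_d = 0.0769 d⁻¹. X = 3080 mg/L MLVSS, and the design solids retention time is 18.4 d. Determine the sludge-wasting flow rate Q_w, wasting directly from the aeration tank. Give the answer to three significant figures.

Q_w ≈ 71.5 m³/d

Rearranging the biomass balance for a CMAS with decay, V = Y·Q·ΔS·θ_c / [X·(1+k_d θ_c)] = 0.312 × 2230 × (783 − 18.9) × 18.4 / [3080 × (1 + 0.0769 × 18.4)] = 9.78×10^6 / 7438 = 1315 m³.
Wasting from the aeration tank: Q_w = V / θ_c = 1315 / 18.4 = 71.47 m³/d.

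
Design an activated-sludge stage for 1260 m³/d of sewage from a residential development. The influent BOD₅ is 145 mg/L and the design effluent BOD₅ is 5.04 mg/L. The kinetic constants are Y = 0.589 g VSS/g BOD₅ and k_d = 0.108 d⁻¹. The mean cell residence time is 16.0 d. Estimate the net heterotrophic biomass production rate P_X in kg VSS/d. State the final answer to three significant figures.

P_X ≈ 38.1 kg VSS/d

Y_obs = Y / (1 + k_d θ_c) = 0.589 / (1 + 0.108 × 16.0) = 0.589 / 2.728 = 0.2159.
ΔS = 145 − 5.04 = 140.0 mg/L, so the substrate removal rate is 1260 × 140.0/1000 = 176.3 kg BOD₅/d.
So the net sludge growth is P_X = 0.2159 × 176.3 = 38.08 kg VSS/d.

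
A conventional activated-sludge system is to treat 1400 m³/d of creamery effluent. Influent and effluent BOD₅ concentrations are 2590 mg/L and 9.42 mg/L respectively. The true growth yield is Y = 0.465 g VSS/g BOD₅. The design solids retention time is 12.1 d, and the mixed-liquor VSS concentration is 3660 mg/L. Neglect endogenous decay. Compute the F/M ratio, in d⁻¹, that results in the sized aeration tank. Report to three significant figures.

F/M ≈ 0.178 d⁻¹

With k_d = 0 the design equation reduces to V = Y Q (S₀−S) θ_c / X = 0.465 × 1400 × (2590 − 9.42) × 12.1 / 3660 = 5554 m³.
Food-to-microorganism ratio F/M = Q S₀ / (V X) = 1400 × 2590 / (5554 × 3660) = 0.1784 d⁻¹.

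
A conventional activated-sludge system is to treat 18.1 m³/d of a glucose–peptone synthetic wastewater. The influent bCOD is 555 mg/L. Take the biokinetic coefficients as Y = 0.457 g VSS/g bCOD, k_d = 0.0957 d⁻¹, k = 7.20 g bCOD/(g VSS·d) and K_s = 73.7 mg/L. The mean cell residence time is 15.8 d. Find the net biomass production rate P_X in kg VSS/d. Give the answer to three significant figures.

For a completely mixed reactor with recycle the Lawrence–McCarty relation gives S = K_s·(1 + k_d·θ_c) / [θ_c·(Y·k − k_d) − 1] = 73.7 × (1 + 0.0957 × 15.8) / [15.8 × (0.457 × 7.20 − 0.0957) − 1] = 185.1 / 49.48 = 3.742 mg/L.
Correct the yield for decay: Y_obs = Y/(1 + k_d θ_c) = 0.457 / (1 + 0.0957 × 15.8) = 0.457 / 2.512 = 0.1819.
Mass of bCOD removed per day: Q(S₀ − S) = 18.1 × 551.3 g/m³ = 9.978 kg/d.
Biomass produced: P_X = Y_obs·Q·ΔS = 0.1819 × 9.978 ≈ 1.815 kg VSS/d.

P_X ≈ 1.82 kg VSS/d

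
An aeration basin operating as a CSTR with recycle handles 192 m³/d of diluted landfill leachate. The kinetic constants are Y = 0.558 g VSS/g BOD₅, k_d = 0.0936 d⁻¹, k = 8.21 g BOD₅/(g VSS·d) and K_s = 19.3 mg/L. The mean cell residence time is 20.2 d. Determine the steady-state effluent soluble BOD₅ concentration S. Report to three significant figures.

S ≈ 0.622 mg/L

Effluent substrate depends only on kinetics and SRT: S = K_s(1 + k_d θ_c) / [θ_c(Yk − k_d) − 1] = 19.3 × (1 + 0.0936 × 20.2) / [20.2 × (0.558 × 8.21 − 0.0936) − 1] = 55.79 / 89.65 = 0.6223 mg/L.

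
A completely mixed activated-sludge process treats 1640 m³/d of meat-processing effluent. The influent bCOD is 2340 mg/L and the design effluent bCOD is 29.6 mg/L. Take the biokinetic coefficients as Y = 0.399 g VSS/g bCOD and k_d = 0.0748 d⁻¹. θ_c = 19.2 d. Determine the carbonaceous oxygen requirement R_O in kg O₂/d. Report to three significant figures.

R_O ≈ 2910 kg O₂/d

Observed yield with endogenous decay: Y_obs = Y / (1 + k_d·θ_c) = 0.399 / (1 + 0.0748 × 19.2) = 0.399 / 2.436 = 0.1638 g VSS/g bCOD.
Q·(S₀ − S) = 1640 × (2340 − 29.6) × 10⁻³ = 3789 kg/d removed.
Net sludge production P_X = 0.1638 × 3789 = 620.6 kg VSS/d.
R_O = Q·(S₀ − S) − 1.42·P_X = 3789 − 1.42 × 620.6 = 2908 kg O₂/d.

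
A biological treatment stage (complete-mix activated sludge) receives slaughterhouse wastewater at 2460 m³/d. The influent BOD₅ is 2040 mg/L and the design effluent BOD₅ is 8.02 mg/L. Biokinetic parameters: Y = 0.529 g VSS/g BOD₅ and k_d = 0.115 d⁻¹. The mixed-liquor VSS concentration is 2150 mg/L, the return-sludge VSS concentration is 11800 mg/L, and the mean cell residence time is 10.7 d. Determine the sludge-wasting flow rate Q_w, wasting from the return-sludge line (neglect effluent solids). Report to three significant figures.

Rearranging the biomass balance for a CMAS with decay, V = Y·Q·ΔS·θ_c / [X·(1+k_d θ_c)] = 0.529 × 2460 × (2040 − 8.02) × 10.7 / [2150 × (1 + 0.115 × 10.7)] = 2.83×10^7 / 4796 = 5900 m³.
Q_w = (V·X)/(θ_c X_r) = 5900 × 2150 / (10.7 × 11800) = 100.5 m³/d.

Q_w ≈ 100 m³/d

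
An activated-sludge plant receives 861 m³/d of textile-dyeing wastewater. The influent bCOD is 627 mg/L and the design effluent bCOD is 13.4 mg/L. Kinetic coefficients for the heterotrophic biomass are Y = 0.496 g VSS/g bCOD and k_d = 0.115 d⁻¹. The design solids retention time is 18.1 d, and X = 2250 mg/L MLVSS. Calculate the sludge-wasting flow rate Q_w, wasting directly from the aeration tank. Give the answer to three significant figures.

Steady-state biomass mass balance: V·X·(1 + k_d·θ_c) = Y·Q·(S₀ − S)·θ_c, so V = 0.496 × 861 × (627 − 13.4) × 18.1 / [2250 × (1 + 0.115 × 18.1)] = 4.74×10^6 / 6933 = 684.1 m³.
For wasting at MLVSS concentration, Q_w = V/θ_c = 684.1/18.1 = 37.79 m³/d.

Q_w ≈ 37.8 m³/d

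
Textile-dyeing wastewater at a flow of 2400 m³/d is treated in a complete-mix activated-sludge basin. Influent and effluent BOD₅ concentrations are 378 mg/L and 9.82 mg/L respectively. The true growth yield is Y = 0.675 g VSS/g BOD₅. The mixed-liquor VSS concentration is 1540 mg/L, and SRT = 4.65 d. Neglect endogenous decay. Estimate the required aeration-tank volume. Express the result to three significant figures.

V ≈ 1800 m³

Biomass mass balance (decay neglected): V·X = Y·Q·(S₀ − S)·θ_c, so V = 0.675 × 2400 × (378 − 9.82) × 4.65 / 1540 = 1801 m³.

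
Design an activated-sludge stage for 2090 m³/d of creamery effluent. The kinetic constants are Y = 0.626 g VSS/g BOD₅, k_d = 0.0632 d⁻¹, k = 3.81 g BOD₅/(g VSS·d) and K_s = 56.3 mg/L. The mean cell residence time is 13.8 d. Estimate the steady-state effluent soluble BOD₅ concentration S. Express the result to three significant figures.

S ≈ 3.40 mg/L

From the Monod/SRT balance for a CMAS, S = K_s·(1+k_d θ_c)/[θ_c·(Y k − k_d) − 1] = 56.3 × (1 + 0.0632 × 13.8) / [13.8 × (0.626 × 3.81 − 0.0632) − 1] = 105.4 / 31.04 = 3.396 mg/L.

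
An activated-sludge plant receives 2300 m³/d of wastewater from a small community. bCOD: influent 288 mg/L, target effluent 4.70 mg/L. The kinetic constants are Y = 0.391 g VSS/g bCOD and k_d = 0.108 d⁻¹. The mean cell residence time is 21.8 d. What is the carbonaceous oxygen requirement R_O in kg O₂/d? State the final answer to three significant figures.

R_O ≈ 544 kg O₂/d

Y_obs = Y / (1 + k_d θ_c) = 0.391 / (1 + 0.108 × 21.8) = 0.391 / 3.354 = 0.1166.
Substrate removed = Q·(S₀ − S) = 2300 m³/d × (288 − 4.70) g/m³ = 6.52×10^5 g/d = 651.6 kg/d.
Biomass synthesised: P_X = Y_obs × 651.6 = 75.95 kg VSS/d.
R_O = Q·(S₀ − S) − 1.42·P_X = 651.6 − 1.42 × 75.95 = 543.7 kg O₂/d.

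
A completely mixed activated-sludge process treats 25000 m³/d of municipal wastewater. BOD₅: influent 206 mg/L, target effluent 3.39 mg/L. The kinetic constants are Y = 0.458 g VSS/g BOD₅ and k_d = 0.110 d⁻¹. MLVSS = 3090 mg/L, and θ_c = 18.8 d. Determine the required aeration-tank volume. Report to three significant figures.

V ≈ 4600 m³

Steady-state biomass mass balance: V·X·(1 + k_d·θ_c) = Y·Q·(S₀ − S)·θ_c, so V = 0.458 × 25000 × (206 − 3.39) × 18.8 / [3090 × (1 + 0.110 × 18.8)] = 4.36×10^7 / 9480 = 4601 m³.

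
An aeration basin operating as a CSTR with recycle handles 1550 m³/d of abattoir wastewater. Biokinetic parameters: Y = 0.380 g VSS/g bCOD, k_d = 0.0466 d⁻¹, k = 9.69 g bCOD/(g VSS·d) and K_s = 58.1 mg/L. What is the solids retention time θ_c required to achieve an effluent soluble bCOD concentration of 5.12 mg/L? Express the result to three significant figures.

From 1/θ_c = Y·k·S/(K_s + S) − k_d: Y·k·S/(K_s+S) = 0.380 × 9.69 × 5.12 / (58.1 + 5.12) = 0.2982 d⁻¹.
1/θ_c = 0.2982 − 0.0466 = 0.2516 d⁻¹, so θ_c = 3.974 d.

θ_c ≈ 3.97 d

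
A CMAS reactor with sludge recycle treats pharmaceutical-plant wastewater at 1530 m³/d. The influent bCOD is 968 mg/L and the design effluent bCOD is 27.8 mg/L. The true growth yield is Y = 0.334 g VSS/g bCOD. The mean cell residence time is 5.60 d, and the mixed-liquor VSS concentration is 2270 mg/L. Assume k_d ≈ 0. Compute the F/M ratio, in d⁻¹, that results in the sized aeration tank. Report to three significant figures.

F/M ≈ 0.550 d⁻¹

With k_d = 0 the design equation reduces to V = Y Q (S₀−S) θ_c / X = 0.334 × 1530 × (968 − 27.8) × 5.60 / 2270 = 1185 m³.
F/M = Q·S₀ / (V·X) = 1530 × 968 / (1185 × 2270) = 0.5505 g bCOD·(g VSS·d)⁻¹.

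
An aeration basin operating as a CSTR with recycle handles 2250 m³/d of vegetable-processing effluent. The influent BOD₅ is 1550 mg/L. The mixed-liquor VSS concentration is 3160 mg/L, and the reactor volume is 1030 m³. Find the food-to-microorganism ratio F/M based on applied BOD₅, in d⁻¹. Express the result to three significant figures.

F/M ≈ 1.07 d⁻¹

F/M = Q·S₀ / (V·X) = 2250 × 1550 / (1030 × 3160) = 1.071 g BOD₅·(g VSS·d)⁻¹.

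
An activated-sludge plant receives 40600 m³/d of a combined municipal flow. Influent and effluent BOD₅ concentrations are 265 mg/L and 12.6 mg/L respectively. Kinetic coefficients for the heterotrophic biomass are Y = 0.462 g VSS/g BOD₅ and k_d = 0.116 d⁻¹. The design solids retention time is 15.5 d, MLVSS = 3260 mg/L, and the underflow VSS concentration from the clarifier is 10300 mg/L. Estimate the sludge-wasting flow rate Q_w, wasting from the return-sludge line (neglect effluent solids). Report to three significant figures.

Q_w ≈ 164 m³/d

Rearranging the biomass balance for a CMAS with decay, V = Y·Q·ΔS·θ_c / [X·(1+k_d θ_c)] = 0.462 × 40600 × (265 − 12.6) × 15.5 / [3260 × (1 + 0.116 × 15.5)] = 7.34×10^7 / 9121 = 8045 m³.
Q_w = (V·X)/(θ_c X_r) = 8045 × 3260 / (15.5 × 10300) = 164.3 m³/d.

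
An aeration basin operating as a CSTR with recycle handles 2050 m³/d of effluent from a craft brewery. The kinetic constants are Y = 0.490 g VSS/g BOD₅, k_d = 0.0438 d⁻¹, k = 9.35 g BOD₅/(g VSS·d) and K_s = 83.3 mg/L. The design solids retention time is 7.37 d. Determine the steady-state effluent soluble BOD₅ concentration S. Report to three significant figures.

S ≈ 3.40 mg/L

Effluent substrate depends only on kinetics and SRT: S = K_s(1 + k_d θ_c) / [θ_c(Yk − k_d) − 1] = 83.3 × (1 + 0.0438 × 7.37) / [7.37 × (0.490 × 9.35 − 0.0438) − 1] = 110.2 / 32.44 = 3.396 mg/L.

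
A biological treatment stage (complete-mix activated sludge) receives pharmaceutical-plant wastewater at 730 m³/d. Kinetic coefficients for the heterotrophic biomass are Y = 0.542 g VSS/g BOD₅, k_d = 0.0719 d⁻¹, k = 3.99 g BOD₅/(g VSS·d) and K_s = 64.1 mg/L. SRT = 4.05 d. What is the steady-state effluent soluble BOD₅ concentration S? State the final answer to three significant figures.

For a completely mixed reactor with recycle the Lawrence–McCarty relation gives S = K_s·(1 + k_d·θ_c) / [θ_c·(Y·k − k_d) − 1] = 64.1 × (1 + 0.0719 × 4.05) / [4.05 × (0.542 × 3.99 − 0.0719) − 1] = 82.77 / 7.467 = 11.08 mg/L.

S ≈ 11.1 mg/L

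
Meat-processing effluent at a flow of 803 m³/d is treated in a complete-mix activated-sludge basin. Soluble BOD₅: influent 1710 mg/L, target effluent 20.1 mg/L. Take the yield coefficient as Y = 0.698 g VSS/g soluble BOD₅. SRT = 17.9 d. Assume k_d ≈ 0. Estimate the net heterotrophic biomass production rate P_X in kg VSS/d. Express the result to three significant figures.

No decay correction is needed, so Y_obs = Y = 0.698.
Substrate removed = Q·(S₀ − S) = 803 m³/d × (1710 − 20.1) g/m³ = 1.36×10^6 g/d = 1357 kg/d.
So the net sludge growth is P_X = 0.6980 × 1357 = 947.2 kg VSS/d.

P_X ≈ 947 kg VSS/d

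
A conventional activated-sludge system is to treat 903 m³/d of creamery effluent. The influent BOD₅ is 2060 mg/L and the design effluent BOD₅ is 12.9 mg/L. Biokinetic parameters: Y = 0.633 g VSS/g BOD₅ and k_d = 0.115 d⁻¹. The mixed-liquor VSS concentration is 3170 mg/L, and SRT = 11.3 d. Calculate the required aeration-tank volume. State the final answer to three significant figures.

V ≈ 1810 m³

From the SRT design equation V = Y Q (S₀−S) θ_c / [X (1 + k_d θ_c)] = 0.633 × 903 × (2060 − 12.9) × 11.3 / [3170 × (1 + 0.115 × 11.3)] = 1.32×10^7 / 7289 = 1814 m³.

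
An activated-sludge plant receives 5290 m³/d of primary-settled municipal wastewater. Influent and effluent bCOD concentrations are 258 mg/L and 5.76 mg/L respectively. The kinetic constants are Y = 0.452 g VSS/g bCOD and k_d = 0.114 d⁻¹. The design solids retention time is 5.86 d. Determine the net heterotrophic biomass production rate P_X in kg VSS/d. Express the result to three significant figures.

P_X ≈ 362 kg VSS/d

Y_obs = Y / (1 + k_d θ_c) = 0.452 / (1 + 0.114 × 5.86) = 0.452 / 1.668 = 0.2710.
ΔS = 258 − 5.76 = 252.2 mg/L, so the substrate removal rate is 5290 × 252.2/1000 = 1334 kg bCOD/d.
Biomass produced: P_X = Y_obs·Q·ΔS = 0.2710 × 1334 ≈ 361.6 kg VSS/d.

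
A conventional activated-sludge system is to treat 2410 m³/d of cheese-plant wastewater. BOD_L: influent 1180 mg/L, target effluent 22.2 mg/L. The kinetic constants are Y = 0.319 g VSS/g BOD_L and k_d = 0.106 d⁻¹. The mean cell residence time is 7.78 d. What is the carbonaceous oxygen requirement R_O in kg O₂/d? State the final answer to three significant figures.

The observed yield is Y_obs = Y/(1 + k_d·θ_c) = 0.319 / (1 + 0.106 × 7.78) = 0.319 / 1.825 = 0.1748 g VSS per g BOD_L removed.
Substrate removed = Q·(S₀ − S) = 2410 m³/d × (1180 − 22.2) g/m³ = 2.79×10^6 g/d = 2790 kg/d.
Net sludge production P_X = 0.1748 × 2790 = 487.8 kg VSS/d.
R_O = Q·(S₀ − S) − 1.42·P_X = 2790 − 1.42 × 487.8 = 2098 kg O₂/d.

R_O ≈ 2100 kg O₂/d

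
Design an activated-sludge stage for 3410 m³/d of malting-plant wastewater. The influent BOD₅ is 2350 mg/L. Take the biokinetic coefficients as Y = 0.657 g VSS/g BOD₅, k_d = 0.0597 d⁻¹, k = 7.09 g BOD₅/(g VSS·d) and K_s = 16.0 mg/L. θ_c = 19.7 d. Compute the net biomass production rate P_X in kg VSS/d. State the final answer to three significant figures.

From the Monod/SRT balance for a CMAS, S = K_s·(1+k_d θ_c)/[θ_c·(Y k − k_d) − 1] = 16.0 × (1 + 0.0597 × 19.7) / [19.7 × (0.657 × 7.09 − 0.0597) − 1] = 34.82 / 89.59 = 0.3886 mg/L.
The observed yield is Y_obs = Y/(1 + k_d·θ_c) = 0.657 / (1 + 0.0597 × 19.7) = 0.657 / 2.176 = 0.3019 g VSS per g BOD₅ removed.
Q·(S₀ − S) = 3410 × (2350 − 0.389) × 10⁻³ = 8012 kg/d removed.
P_X = Y_obs · Q(S₀ − S) = 0.3019 × 8012 = 2419 kg VSS/d.

P_X ≈ 2420 kg VSS/d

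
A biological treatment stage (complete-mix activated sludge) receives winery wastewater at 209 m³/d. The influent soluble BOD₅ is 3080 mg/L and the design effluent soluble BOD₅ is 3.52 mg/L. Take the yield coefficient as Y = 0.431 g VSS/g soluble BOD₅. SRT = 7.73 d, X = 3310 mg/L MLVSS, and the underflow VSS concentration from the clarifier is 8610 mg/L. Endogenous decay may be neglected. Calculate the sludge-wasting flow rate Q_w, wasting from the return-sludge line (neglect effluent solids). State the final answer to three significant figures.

V·X = Y·Q·ΔS·θ_c gives V = 0.431 × 209 × (3080 − 3.52) × 7.73 / 3310 = 647.2 m³.
Wasting from the return line (neglecting effluent solids): Q_w = V·X / (θ_c·X_r) = 647.2 × 3310 / (7.73 × 8610) = 32.19 m³/d.

Q_w ≈ 32.2 m³/d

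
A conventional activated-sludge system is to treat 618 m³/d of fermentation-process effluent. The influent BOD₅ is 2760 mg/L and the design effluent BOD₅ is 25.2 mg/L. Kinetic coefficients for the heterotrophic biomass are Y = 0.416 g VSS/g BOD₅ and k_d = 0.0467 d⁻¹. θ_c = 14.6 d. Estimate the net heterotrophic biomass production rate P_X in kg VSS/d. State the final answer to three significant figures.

Y_obs = Y / (1 + k_d θ_c) = 0.416 / (1 + 0.0467 × 14.6) = 0.416 / 1.682 = 0.2474.
Mass of BOD₅ removed per day: Q(S₀ − S) = 618 × 2735 g/m³ = 1690 kg/d.
P_X = Y_obs · Q(S₀ − S) = 0.2474 × 1690 = 418.0 kg VSS/d.

P_X ≈ 418 kg VSS/d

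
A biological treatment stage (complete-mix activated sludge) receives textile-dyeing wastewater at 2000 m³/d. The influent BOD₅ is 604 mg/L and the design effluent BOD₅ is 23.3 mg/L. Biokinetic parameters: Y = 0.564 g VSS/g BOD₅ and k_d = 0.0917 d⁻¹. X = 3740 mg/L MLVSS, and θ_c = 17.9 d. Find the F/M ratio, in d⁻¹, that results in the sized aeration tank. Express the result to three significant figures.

F/M ≈ 0.272 d⁻¹

Steady-state biomass mass balance: V·X·(1 + k_d·θ_c) = Y·Q·(S₀ − S)·θ_c, so V = 0.564 × 2000 × (604 − 23.3) × 17.9 / [3740 × (1 + 0.0917 × 17.9)] = 1.17×10^7 / 9879 = 1187 m³.
F/M = Q·S₀ / (V·X) = 2000 × 604 / (1187 × 3740) = 0.2721 g BOD₅·(g VSS·d)⁻¹.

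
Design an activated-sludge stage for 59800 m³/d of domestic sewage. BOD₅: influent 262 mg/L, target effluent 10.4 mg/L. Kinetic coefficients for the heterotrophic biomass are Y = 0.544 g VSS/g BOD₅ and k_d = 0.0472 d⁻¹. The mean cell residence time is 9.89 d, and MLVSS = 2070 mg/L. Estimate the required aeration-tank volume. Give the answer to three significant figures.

From the SRT design equation V = Y Q (S₀−S) θ_c / [X (1 + k_d θ_c)] = 0.544 × 59800 × (262 − 10.4) × 9.89 / [2070 × (1 + 0.0472 × 9.89)] = 8.09×10^7 / 3036 = 26660 m³.

V ≈ 26700 m³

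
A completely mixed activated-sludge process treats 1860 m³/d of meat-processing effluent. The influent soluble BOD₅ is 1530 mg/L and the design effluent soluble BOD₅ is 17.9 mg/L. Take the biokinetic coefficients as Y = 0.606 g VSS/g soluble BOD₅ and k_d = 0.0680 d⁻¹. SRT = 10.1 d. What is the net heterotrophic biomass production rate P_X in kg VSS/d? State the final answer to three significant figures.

P_X ≈ 1010 kg VSS/d

Y_obs = Y / (1 + k_d θ_c) = 0.606 / (1 + 0.0680 × 10.1) = 0.606 / 1.687 = 0.3593.
ΔS = 1530 − 17.9 = 1512 mg/L, so the substrate removal rate is 1860 × 1512/1000 = 2813 kg soluble BOD₅/d.
Biomass produced: P_X = Y_obs·Q·ΔS = 0.3593 × 2813 ≈ 1010 kg VSS/d.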